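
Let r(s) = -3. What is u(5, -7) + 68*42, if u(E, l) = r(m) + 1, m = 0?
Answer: 2854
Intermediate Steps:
u(E, l) = -2 (u(E, l) = -3 + 1 = -2)
u(5, -7) + 68*42 = -2 + 68*42 = -2 + 2856 = 2854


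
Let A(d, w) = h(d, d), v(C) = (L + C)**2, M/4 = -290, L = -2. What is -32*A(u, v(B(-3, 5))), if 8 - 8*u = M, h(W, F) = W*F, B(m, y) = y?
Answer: -682112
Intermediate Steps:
M = -1160 (M = 4*(-290) = -1160)
h(W, F) = F*W
v(C) = (-2 + C)**2
u = 146 (u = 1 - 1/8*(-1160) = 1 + 145 = 146)
A(d, w) = d**2 (A(d, w) = d*d = d**2)
-32*A(u, v(B(-3, 5))) = -32*146**2 = -32*21316 = -682112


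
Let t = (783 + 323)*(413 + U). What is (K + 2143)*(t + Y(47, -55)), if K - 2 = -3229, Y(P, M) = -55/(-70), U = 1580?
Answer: -16725915666/7 ≈ -2.3894e+9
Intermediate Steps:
t = 2204258 (t = (783 + 323)*(413 + 1580) = 1106*1993 = 2204258)
Y(P, M) = 11/14 (Y(P, M) = -55*(-1/70) = 11/14)
K = -3227 (K = 2 - 3229 = -3227)
(K + 2143)*(t + Y(47, -55)) = (-3227 + 2143)*(2204258 + 11/14) = -1084*30859623/14 = -16725915666/7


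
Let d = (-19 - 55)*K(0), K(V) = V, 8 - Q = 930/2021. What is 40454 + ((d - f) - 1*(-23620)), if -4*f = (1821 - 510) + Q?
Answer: 520638985/8084 ≈ 64404.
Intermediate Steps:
Q = 15238/2021 (Q = 8 - 930/2021 = 15238/2021 ≈ 7.5398)
d = 0 (d = (-19 - 55)*0 = -74*0 = 0)
f = -2664769/8084 (f = -((1821 - 510) + 15238/2021)/4 = -(1311 + 15238/2021)/4 = -1/4*2664769/2021 = -2664769/8084 ≈ -329.63)
40454 + ((d - f) - 1*(-23620)) = 40454 + ((0 - 1*(-2664769/8084)) - 1*(-23620)) = 40454 + ((0 + 2664769/8084) + 23620) = 40454 + (2664769/8084 + 23620) = 40454 + 193608849/8084 = 520638985/8084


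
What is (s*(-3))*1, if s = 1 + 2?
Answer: -9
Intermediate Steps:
s = 3
(s*(-3))*1 = (3*(-3))*1 = -9*1 = -9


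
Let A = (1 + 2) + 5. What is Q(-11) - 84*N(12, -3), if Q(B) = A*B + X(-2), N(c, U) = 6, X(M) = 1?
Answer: -591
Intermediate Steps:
A = 8 (A = 3 + 5 = 8)
Q(B) = 1 + 8*B (Q(B) = 8*B + 1 = 1 + 8*B)
Q(-11) - 84*N(12, -3) = (1 + 8*(-11)) - 84*6 = (1 - 88) - 504 = -87 - 504 = -591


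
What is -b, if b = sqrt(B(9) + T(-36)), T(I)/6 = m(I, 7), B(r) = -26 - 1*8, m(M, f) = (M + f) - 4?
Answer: -2*I*sqrt(58) ≈ -15.232*I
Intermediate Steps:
m(M, f) = -4 + M + f
B(r) = -34 (B(r) = -26 - 8 = -34)
T(I) = 18 + 6*I (T(I) = 6*(-4 + I + 7) = 6*(3 + I) = 18 + 6*I)
b = 2*I*sqrt(58) (b = sqrt(-34 + (18 + 6*(-36))) = sqrt(-34 + (18 - 216)) = sqrt(-34 - 198) = sqrt(-232) = 2*I*sqrt(58) ≈ 15.232*I)
-b = -2*I*sqrt(58)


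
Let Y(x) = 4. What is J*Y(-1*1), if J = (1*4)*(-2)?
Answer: -32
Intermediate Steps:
J = -8 (J = 4*(-2) = -8)
J*Y(-1*1) = -8*4 = -32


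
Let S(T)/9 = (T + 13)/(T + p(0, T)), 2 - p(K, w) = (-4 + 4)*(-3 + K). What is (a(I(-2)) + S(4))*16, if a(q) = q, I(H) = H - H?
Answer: 408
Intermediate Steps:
p(K, w) = 2 (p(K, w) = 2 - (-4 + 4)*(-3 + K) = 2 - 0*(-3 + K) = 2 - 1*0 = 2 + 0 = 2)
S(T) = 9*(13 + T)/(2 + T) (S(T) = 9*((T + 13)/(T + 2)) = 9*((13 + T)/(2 + T)) = 9*(13 + T)/(2 + T))
I(H) = 0
(a(I(-2)) + S(4))*16 = (0 + 9*(13 + 4)/(2 + 4))*16 = (0 + 9*17/6)*16 = (0 + 9*(⅙)*17)*16 = (0 + 51/2)*16 = (51/2)*16 = 408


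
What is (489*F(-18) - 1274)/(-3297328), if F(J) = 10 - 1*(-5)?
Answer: -6061/3297328 ≈ -0.0018382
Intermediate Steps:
F(J) = 15 (F(J) = 10 + 5 = 15)
(489*F(-18) - 1274)/(-3297328) = (489*15 - 1274)/(-3297328) = (7335 - 1274)*(-1/3297328) = 6061*(-1/3297328) = -6061/3297328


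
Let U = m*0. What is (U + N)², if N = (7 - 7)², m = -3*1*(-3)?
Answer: 0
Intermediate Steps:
m = 9 (m = -3*(-3) = 9)
N = 0 (N = 0² = 0)
U = 0 (U = 9*0 = 0)
(U + N)² = (0 + 0)² = 0² = 0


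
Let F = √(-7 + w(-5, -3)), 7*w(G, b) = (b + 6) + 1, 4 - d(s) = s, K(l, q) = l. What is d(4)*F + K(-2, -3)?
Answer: -2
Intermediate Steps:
d(s) = 4 - s
w(G, b) = 1 + b/7 (w(G, b) = ((b + 6) + 1)/7 = ((6 + b) + 1)/7 = (7 + b)/7 = 1 + b/7)
F = 3*I*√35/7 (F = √(-7 + (1 + (⅐)*(-3))) = √(-7 + (1 - 3/7)) = √(-7 + 4/7) = √(-45/7) = 3*I*√35/7 ≈ 2.5355*I)
d(4)*F + K(-2, -3) = (4 - 1*4)*(3*I*√35/7) - 2 = (4 - 4)*(3*I*√35/7) - 2 = 0*(3*I*√35/7) - 2 = 0 - 2 = -2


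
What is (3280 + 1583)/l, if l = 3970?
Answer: 4863/3970 ≈ 1.2249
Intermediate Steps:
(3280 + 1583)/l = (3280 + 1583)/3970 = 4863*(1/3970) = 4863/3970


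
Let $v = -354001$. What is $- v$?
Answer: $354001$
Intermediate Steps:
$- v = \left(-1\right) \left(-354001\right) = 354001$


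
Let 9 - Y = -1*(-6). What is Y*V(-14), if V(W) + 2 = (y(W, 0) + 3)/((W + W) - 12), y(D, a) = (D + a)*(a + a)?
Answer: -249/40 ≈ -6.2250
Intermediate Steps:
y(D, a) = 2*a*(D + a) (y(D, a) = (D + a)*(2*a) = 2*a*(D + a))
Y = 3 (Y = 9 - (-1)*(-6) = 9 - 1*6 = 9 - 6 = 3)
V(W) = -2 + 3/(-12 + 2*W) (V(W) = -2 + (2*0*(W + 0) + 3)/((W + W) - 12) = -2 + (2*0*W + 3)/(2*W - 12) = -2 + (0 + 3)/(-12 + 2*W) = -2 + 3/(-12 + 2*W))
Y*V(-14) = 3*((27 - 4*(-14))/(2*(-6 - 14))) = 3*((½)*(27 + 56)/(-20)) = 3*((½)*(-1/20)*83) = 3*(-83/40) = -249/40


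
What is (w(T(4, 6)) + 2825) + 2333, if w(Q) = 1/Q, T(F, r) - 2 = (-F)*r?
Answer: 113475/22 ≈ 5158.0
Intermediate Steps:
T(F, r) = 2 - F*r (T(F, r) = 2 + (-F)*r = 2 - F*r)
(w(T(4, 6)) + 2825) + 2333 = (1/(2 - 1*4*6) + 2825) + 2333 = (1/(2 - 24) + 2825) + 2333 = (1/(-22) + 2825) + 2333 = (-1/22 + 2825) + 2333 = 62149/22 + 2333 = 113475/22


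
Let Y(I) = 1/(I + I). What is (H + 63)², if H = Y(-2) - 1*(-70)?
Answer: 281961/16 ≈ 17623.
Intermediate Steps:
Y(I) = 1/(2*I)
H = 279/4 (H = (½)/(-2) - 1*(-70) = (½)*(-½) + 70 = -¼ + 70 = 279/4 ≈ 69.750)
(H + 63)² = (279/4 + 63)² = (531/4)² = 281961/16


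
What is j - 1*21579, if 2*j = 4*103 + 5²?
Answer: -42721/2 ≈ -21361.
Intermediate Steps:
j = 437/2 (j = (4*103 + 5²)/2 = (412 + 25)/2 = (½)*437 = 437/2 ≈ 218.50)
j - 1*21579 = 437/2 - 1*21579 = 437/2 - 21579 = -42721/2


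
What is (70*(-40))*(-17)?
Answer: 47600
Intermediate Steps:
(70*(-40))*(-17) = -2800*(-17) = 47600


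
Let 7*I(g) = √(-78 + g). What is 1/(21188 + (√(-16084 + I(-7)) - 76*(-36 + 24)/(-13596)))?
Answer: 7931/(168041496 + 1133*√7*√(-112588 + I*√85)) ≈ 4.7195e-5 - 2.8249e-7*I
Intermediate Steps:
I(g) = √(-78 + g)/7
1/(21188 + (√(-16084 + I(-7)) - 76*(-36 + 24)/(-13596))) = 1/(21188 + (√(-16084 + √(-78 - 7)/7) - 76*(-36 + 24)/(-13596))) = 1/(21188 + (√(-16084 + √(-85)/7) - 76*(-12)*(-1/13596))) = 1/(21188 + (√(-16084 + (I*√85)/7) + 912*(-1/13596))) = 1/(21188 + (√(-16084 + I*√85/7) - 76/1133)) = 1/(21188 + (-76/1133 + √(-16084 + I*√85/7))) = 1/(24005928/1133 + √(-16084 + I*√85/7))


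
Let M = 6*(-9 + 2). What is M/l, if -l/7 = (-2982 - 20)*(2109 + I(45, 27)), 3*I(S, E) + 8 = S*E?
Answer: -9/11308534 ≈ -7.9586e-7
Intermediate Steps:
I(S, E) = -8/3 + E*S/3 (I(S, E) = -8/3 + (S*E)/3 = -8/3 + (E*S)/3 = -8/3 + E*S/3)
M = -42 (M = 6*(-7) = -42)
l = 158319476/3 (l = -7*(-2982 - 20)*(2109 + (-8/3 + (⅓)*27*45)) = -(-21014)*(2109 + (-8/3 + 405)) = -(-21014)*(2109 + 1207/3) = -(-21014)*7534/3 = -7*(-22617068/3) = 158319476/3 ≈ 5.2773e+7)
M/l = -42/158319476/3 = -42*3/158319476 = -9/11308534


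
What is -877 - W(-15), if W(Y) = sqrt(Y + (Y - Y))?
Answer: -877 - I*sqrt(15) ≈ -877.0 - 3.873*I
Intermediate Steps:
W(Y) = sqrt(Y) (W(Y) = sqrt(Y + 0) = sqrt(Y))
-877 - W(-15) = -877 - sqrt(-15) = -877 - I*sqrt(15)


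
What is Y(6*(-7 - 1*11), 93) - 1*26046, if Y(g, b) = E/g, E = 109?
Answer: -2813077/108 ≈ -26047.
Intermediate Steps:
Y(g, b) = 109/g
Y(6*(-7 - 1*11), 93) - 1*26046 = 109/((6*(-7 - 1*11))) - 1*26046 = 109/((6*(-7 - 11))) - 26046 = 109/((6*(-18))) - 26046 = 109/(-108) - 26046 = 109*(-1/108) - 26046 = -109/108 - 26046 = -2813077/108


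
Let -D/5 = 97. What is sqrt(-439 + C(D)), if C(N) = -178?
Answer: I*sqrt(617) ≈ 24.839*I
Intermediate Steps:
D = -485 (D = -5*97 = -485)
sqrt(-439 + C(D)) = sqrt(-439 - 178) = sqrt(-617) = I*sqrt(617)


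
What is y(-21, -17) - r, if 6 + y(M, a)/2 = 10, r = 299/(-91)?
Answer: 79/7 ≈ 11.286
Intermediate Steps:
r = -23/7 (r = 299*(-1/91) = -23/7 ≈ -3.2857)
y(M, a) = 8 (y(M, a) = -12 + 2*10 = -12 + 20 = 8)
y(-21, -17) - r = 8 - 1*(-23/7) = 8 + 23/7 = 79/7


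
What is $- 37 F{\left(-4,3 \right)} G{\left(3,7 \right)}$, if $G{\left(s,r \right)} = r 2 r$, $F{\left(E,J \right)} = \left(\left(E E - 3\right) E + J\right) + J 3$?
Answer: $145040$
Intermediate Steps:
$F{\left(E,J \right)} = 4 J + E \left(-3 + E^{2}\right)$ ($F{\left(E,J \right)} = \left(\left(E^{2} - 3\right) E + J\right) + 3 J = \left(\left(-3 + E^{2}\right) E + J\right) + 3 J = \left(E \left(-3 + E^{2}\right) + J\right) + 3 J = \left(J + E \left(-3 + E^{2}\right)\right) + 3 J = 4 J + E \left(-3 + E^{2}\right)$)
$G{\left(s,r \right)} = 2 r^{2}$ ($G{\left(s,r \right)} = 2 r r = 2 r^{2}$)
$- 37 F{\left(-4,3 \right)} G{\left(3,7 \right)} = - 37 \left(\left(-4\right)^{3} - -12 + 4 \cdot 3\right) 2 \cdot 7^{2} = - 37 \left(-64 + 12 + 12\right) 2 \cdot 49 = \left(-37\right) \left(-40\right) 98 = 1480 \cdot 98 = 145040$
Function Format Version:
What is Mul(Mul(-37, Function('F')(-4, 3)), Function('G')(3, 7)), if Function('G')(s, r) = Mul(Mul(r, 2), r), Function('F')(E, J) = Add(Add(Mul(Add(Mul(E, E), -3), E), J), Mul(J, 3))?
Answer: 145040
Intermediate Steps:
Function('F')(E, J) = Add(Mul(4, J), Mul(E, Add(-3, Pow(E, 2)))) (Function('F')(E, J) = Add(Add(Mul(Add(Pow(E, 2), -3), E), J), Mul(3, J)) = Add(Add(Mul(Add(-3, Pow(E, 2)), E), J), Mul(3, J)) = Add(Add(Mul(E, Add(-3, Pow(E, 2))), J), Mul(3, J)) = Add(Add(J, Mul(E, Add(-3, Pow(E, 2)))), Mul(3, J)) = Add(Mul(4, J), Mul(E, Add(-3, Pow(E, 2)))))
Function('G')(s, r) = Mul(2, Pow(r, 2)) (Function('G')(s, r) = Mul(Mul(2, r), r) = Mul(2, Pow(r, 2)))
Mul(Mul(-37, Function('F')(-4, 3)), Function('G')(3, 7)) = Mul(Mul(-37, Add(Pow(-4, 3), Mul(-3, -4), Mul(4, 3))), Mul(2, Pow(7, 2))) = Mul(Mul(-37, Add(-64, 12, 12)), Mul(2, 49)) = Mul(Mul(-37, -40), 98) = Mul(1480, 98) = 145040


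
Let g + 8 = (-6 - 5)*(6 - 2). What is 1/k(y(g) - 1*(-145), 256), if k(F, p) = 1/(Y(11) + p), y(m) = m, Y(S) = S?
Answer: 267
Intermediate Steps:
g = -52 (g = -8 + (-6 - 5)*(6 - 2) = -8 - 11*4 = -8 - 44 = -52)
k(F, p) = 1/(11 + p)
1/k(y(g) - 1*(-145), 256) = 1/(1/(11 + 256)) = 1/(1/267) = 267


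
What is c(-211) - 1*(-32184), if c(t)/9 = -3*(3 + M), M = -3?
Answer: 32184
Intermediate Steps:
c(t) = 0 (c(t) = 9*(-3*(3 - 3)) = 9*(-3*0) = 9*0 = 0)
c(-211) - 1*(-32184) = 0 - 1*(-32184) = 0 + 32184 = 32184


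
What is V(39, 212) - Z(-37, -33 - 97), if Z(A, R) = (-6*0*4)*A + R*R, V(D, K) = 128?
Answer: -16772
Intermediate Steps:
Z(A, R) = R² (Z(A, R) = (0*4)*A + R² = 0*A + R² = 0 + R² = R²)
V(39, 212) - Z(-37, -33 - 97) = 128 - (-33 - 97)² = 128 - 1*(-130)² = 128 - 1*16900 = 128 - 16900 = -16772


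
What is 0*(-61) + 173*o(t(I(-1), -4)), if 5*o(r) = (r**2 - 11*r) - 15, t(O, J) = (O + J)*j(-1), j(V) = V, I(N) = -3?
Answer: -7439/5 ≈ -1487.8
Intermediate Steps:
t(O, J) = -J - O (t(O, J) = (O + J)*(-1) = (J + O)*(-1) = -J - O)
o(r) = -3 - 11*r/5 + r**2/5 (o(r) = ((r**2 - 11*r) - 15)/5 = (-15 + r**2 - 11*r)/5 = -3 - 11*r/5 + r**2/5)
0*(-61) + 173*o(t(I(-1), -4)) = 0*(-61) + 173*(-3 - 11*(-1*(-4) - 1*(-3))/5 + (-1*(-4) - 1*(-3))**2/5) = 0 + 173*(-3 - 11*(4 + 3)/5 + (4 + 3)**2/5) = 0 + 173*(-3 - 11/5*7 + (1/5)*7**2) = 0 + 173*(-3 - 77/5 + (1/5)*49) = 0 + 173*(-3 - 77/5 + 49/5) = 0 + 173*(-43/5) = 0 - 7439/5 = -7439/5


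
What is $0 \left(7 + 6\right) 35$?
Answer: $0$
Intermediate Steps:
$0 \left(7 + 6\right) 35 = 0 \cdot 13 \cdot 35 = 0 \cdot 35 = 0$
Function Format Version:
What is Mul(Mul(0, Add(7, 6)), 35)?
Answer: 0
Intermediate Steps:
Mul(Mul(0, Add(7, 6)), 35) = Mul(Mul(0, 13), 35) = Mul(0, 35) = 0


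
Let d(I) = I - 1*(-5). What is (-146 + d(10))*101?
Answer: -13231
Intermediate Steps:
d(I) = 5 + I (d(I) = I + 5 = 5 + I)
(-146 + d(10))*101 = (-146 + (5 + 10))*101 = (-146 + 15)*101 = -131*101 = -13231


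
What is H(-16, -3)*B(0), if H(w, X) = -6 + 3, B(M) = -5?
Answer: 15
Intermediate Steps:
H(w, X) = -3
H(-16, -3)*B(0) = -3*(-5) = 15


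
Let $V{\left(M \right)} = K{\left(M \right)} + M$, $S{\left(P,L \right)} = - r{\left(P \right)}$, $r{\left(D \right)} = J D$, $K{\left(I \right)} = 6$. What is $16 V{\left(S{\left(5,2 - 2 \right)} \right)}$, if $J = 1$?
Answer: $16$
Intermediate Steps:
$r{\left(D \right)} = D$ ($r{\left(D \right)} = 1 D = D$)
$S{\left(P,L \right)} = - P$
$V{\left(M \right)} = 6 + M$
$16 V{\left(S{\left(5,2 - 2 \right)} \right)} = 16 \left(6 - 5\right) = 16 \cdot 1 = 16$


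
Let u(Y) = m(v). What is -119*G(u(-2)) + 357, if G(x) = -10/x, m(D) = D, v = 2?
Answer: 952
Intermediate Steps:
u(Y) = 2
-119*G(u(-2)) + 357 = -(-1190)/2 + 357 = -119*(-5) + 357 = 595 + 357 = 952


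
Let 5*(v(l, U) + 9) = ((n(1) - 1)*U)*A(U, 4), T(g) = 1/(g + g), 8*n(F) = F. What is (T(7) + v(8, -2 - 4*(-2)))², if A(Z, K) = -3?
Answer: 654481/19600 ≈ 33.392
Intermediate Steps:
n(F) = F/8
T(g) = 1/(2*g)
v(l, U) = -9 + 21*U/40 (v(l, U) = -9 + ((((⅛)*1 - 1)*U)*(-3))/5 = -9 + (((⅛ - 1)*U)*(-3))/5 = -9 + (-7*U/8*(-3))/5 = -9 + (21*U/8)/5 = -9 + 21*U/40)
(T(7) + v(8, -2 - 4*(-2)))² = ((½)/7 + (-9 + 21*(-2 - 4*(-2))/40))² = ((½)*(⅐) + (-9 + 21*(-2 + 8)/40))² = (1/14 + (-9 + (21/40)*6))² = (1/14 + (-9 + 63/20))² = (1/14 - 117/20)² = (-809/140)² = 654481/19600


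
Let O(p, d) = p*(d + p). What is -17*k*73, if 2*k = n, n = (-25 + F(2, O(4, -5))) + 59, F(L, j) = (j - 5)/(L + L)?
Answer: -157607/8 ≈ -19701.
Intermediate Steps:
F(L, j) = (-5 + j)/(2*L) (F(L, j) = (-5 + j)/((2*L)) = (-5 + j)*(1/(2*L)) = (-5 + j)/(2*L))
n = 127/4 (n = (-25 + (½)*(-5 + 4*(-5 + 4))/2) + 59 = (-25 + (½)*(½)*(-5 + 4*(-1))) + 59 = (-25 + (½)*(½)*(-5 - 4)) + 59 = (-25 + (½)*(½)*(-9)) + 59 = (-25 - 9/4) + 59 = -109/4 + 59 = 127/4 ≈ 31.750)
k = 127/8 (k = (½)*(127/4) = 127/8 ≈ 15.875)
-17*k*73 = -17*127/8*73 = -2159/8*73 = -157607/8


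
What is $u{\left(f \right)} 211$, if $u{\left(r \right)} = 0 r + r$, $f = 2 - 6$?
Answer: $-844$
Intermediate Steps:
$f = -4$ ($f = 2 - 6 = -4$)
$u{\left(r \right)} = r$ ($u{\left(r \right)} = 0 + r = r$)
$u{\left(f \right)} 211 = \left(-4\right) 211 = -844$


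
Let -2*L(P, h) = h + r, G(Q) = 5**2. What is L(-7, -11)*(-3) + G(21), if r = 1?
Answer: 10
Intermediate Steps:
G(Q) = 25
L(P, h) = -1/2 - h/2 (L(P, h) = -(h + 1)/2 = -(1 + h)/2 = -1/2 - h/2)
L(-7, -11)*(-3) + G(21) = (-1/2 - 1/2*(-11))*(-3) + 25 = (-1/2 + 11/2)*(-3) + 25 = 5*(-3) + 25 = -15 + 25 = 10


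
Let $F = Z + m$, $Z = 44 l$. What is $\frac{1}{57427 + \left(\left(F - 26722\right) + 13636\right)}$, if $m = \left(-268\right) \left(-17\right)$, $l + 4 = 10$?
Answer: $\frac{1}{49161} \approx 2.0341 \cdot 10^{-5}$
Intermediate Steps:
$l = 6$ ($l = -4 + 10 = 6$)
$m = 4556$
$Z = 264$ ($Z = 44 \cdot 6 = 264$)
$F = 4820$ ($F = 264 + 4556 = 4820$)
$\frac{1}{57427 + \left(\left(F - 26722\right) + 13636\right)} = \frac{1}{57427 + \left(\left(4820 - 26722\right) + 13636\right)} = \frac{1}{57427 + \left(-21902 + 13636\right)} = \frac{1}{57427 - 8266} = \frac{1}{49161}$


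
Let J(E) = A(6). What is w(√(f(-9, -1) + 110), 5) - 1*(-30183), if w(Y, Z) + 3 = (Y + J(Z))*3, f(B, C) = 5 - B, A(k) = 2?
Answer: 30186 + 6*√31 ≈ 30219.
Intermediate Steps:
J(E) = 2
w(Y, Z) = 3 + 3*Y (w(Y, Z) = -3 + (Y + 2)*3 = -3 + (2 + Y)*3 = -3 + (6 + 3*Y) = 3 + 3*Y)
w(√(f(-9, -1) + 110), 5) - 1*(-30183) = (3 + 3*√((5 - 1*(-9)) + 110)) - 1*(-30183) = (3 + 3*√((5 + 9) + 110)) + 30183 = (3 + 3*√(14 + 110)) + 30183 = (3 + 3*√124) + 30183 = (3 + 3*(2*√31)) + 30183 = (3 + 6*√31) + 30183 = 30186 + 6*√31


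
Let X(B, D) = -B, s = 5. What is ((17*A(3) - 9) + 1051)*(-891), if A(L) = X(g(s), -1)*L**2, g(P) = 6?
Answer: -110484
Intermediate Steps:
A(L) = -6*L**2 (A(L) = (-1*6)*L**2 = -6*L**2)
((17*A(3) - 9) + 1051)*(-891) = ((17*(-6*3**2) - 9) + 1051)*(-891) = ((17*(-6*9) - 9) + 1051)*(-891) = ((17*(-54) - 9) + 1051)*(-891) = ((-918 - 9) + 1051)*(-891) = (-927 + 1051)*(-891) = 124*(-891) = -110484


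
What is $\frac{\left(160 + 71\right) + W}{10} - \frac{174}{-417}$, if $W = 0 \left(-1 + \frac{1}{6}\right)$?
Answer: $\frac{32689}{1390} \approx 23.517$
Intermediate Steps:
$W = 0$ ($W = 0 \left(-1 + \frac{1}{6}\right) = 0 \left(- \frac{5}{6}\right) = 0$)
$\frac{\left(160 + 71\right) + W}{10} - \frac{174}{-417} = \frac{\left(160 + 71\right) + 0}{10} - \frac{174}{-417} = \left(231 + 0\right) \frac{1}{10} - - \frac{58}{139} = 231 \cdot \frac{1}{10} + \frac{58}{139} = \frac{231}{10} + \frac{58}{139} = \frac{32689}{1390}$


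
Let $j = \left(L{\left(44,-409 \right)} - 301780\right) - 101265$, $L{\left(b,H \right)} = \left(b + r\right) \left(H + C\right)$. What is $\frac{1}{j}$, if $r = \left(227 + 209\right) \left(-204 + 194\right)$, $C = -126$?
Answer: $\frac{1}{1906015} \approx 5.2465 \cdot 10^{-7}$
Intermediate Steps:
$r = -4360$ ($r = 436 \left(-10\right) = -4360$)
$L{\left(b,H \right)} = \left(-4360 + b\right) \left(-126 + H\right)$ ($L{\left(b,H \right)} = \left(b - 4360\right) \left(H - 126\right) = \left(-4360 + b\right) \left(-126 + H\right)$)
$j = 1906015$ ($j = \left(\left(549360 - -1783240 - 5544 - 17996\right) - 301780\right) - 101265 = \left(\left(549360 + 1783240 - 5544 - 17996\right) - 301780\right) - 101265 = \left(2309060 - 301780\right) - 101265 = 2007280 - 101265 = 1906015$)
$\frac{1}{j} = \frac{1}{1906015}$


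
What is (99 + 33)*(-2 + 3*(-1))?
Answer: -660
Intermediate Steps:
(99 + 33)*(-2 + 3*(-1)) = 132*(-2 - 3) = 132*(-5) = -660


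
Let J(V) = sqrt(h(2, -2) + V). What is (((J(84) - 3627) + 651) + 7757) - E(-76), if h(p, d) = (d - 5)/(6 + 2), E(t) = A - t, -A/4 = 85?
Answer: 5045 + sqrt(1330)/4 ≈ 5054.1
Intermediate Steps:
A = -340 (A = -4*85 = -340)
E(t) = -340 - t
h(p, d) = -5/8 + d/8 (h(p, d) = (-5 + d)/8 = (-5 + d)*(1/8) = -5/8 + d/8)
J(V) = sqrt(-7/8 + V) (J(V) = sqrt((-5/8 + (1/8)*(-2)) + V) = sqrt((-5/8 - 1/4) + V) = sqrt(-7/8 + V))
(((J(84) - 3627) + 651) + 7757) - E(-76) = (((sqrt(-14 + 16*84)/4 - 3627) + 651) + 7757) - (-340 - 1*(-76)) = (((sqrt(-14 + 1344)/4 - 3627) + 651) + 7757) - (-340 + 76) = (((sqrt(1330)/4 - 3627) + 651) + 7757) - 1*(-264) = (((-3627 + sqrt(1330)/4) + 651) + 7757) + 264 = ((-2976 + sqrt(1330)/4) + 7757) + 264 = (4781 + sqrt(1330)/4) + 264 = 5045 + sqrt(1330)/4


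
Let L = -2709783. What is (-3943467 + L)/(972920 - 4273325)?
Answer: 443550/220027 ≈ 2.0159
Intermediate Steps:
(-3943467 + L)/(972920 - 4273325) = (-3943467 - 2709783)/(972920 - 4273325) = -6653250/(-3300405) = -6653250*(-1/3300405) = 443550/220027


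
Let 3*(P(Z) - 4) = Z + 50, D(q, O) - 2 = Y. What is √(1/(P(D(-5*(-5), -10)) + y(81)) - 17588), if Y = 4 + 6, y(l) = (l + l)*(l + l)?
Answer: 5*I*√4369130493182/78806 ≈ 132.62*I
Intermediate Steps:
y(l) = 4*l² (y(l) = (2*l)*(2*l) = 4*l²)
Y = 10
D(q, O) = 12 (D(q, O) = 2 + 10 = 12)
P(Z) = 62/3 + Z/3 (P(Z) = 4 + (Z + 50)/3 = 4 + (50 + Z)/3 = 4 + (50/3 + Z/3) = 62/3 + Z/3)
√(1/(P(D(-5*(-5), -10)) + y(81)) - 17588) = √(1/((62/3 + (⅓)*12) + 4*81²) - 17588) = √(1/((62/3 + 4) + 4*6561) - 17588) = √(1/(74/3 + 26244) - 17588) = √(1/(78806/3) - 17588) = √(3/78806 - 17588) = √(-1386039925/78806) = 5*I*√4369130493182/78806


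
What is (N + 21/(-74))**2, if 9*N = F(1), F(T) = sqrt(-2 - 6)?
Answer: (-189 + 148*I*sqrt(2))**2/443556 ≈ -0.018232 - 0.17837*I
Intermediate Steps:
F(T) = 2*I*sqrt(2) (F(T) = sqrt(-8) = 2*I*sqrt(2))
N = 2*I*sqrt(2)/9 (N = (2*I*sqrt(2))/9 = 2*I*sqrt(2)/9 ≈ 0.31427*I)
(N + 21/(-74))**2 = (2*I*sqrt(2)/9 + 21/(-74))**2 = (2*I*sqrt(2)/9 + 21*(-1/74))**2 = (2*I*sqrt(2)/9 - 21/74)**2 = (-21/74 + 2*I*sqrt(2)/9)**2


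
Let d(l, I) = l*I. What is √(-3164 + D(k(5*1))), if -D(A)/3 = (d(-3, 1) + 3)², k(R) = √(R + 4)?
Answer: 2*I*√791 ≈ 56.249*I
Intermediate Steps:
k(R) = √(4 + R)
d(l, I) = I*l
D(A) = 0 (D(A) = -3*(1*(-3) + 3)² = -3*(-3 + 3)² = -3*0² = -3*0 = 0)
√(-3164 + D(k(5*1))) = √(-3164 + 0) = √(-3164) = 2*I*√791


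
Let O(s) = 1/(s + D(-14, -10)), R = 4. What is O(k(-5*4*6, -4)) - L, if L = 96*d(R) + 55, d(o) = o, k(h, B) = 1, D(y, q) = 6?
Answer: -3072/7 ≈ -438.86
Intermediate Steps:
O(s) = 1/(6 + s) (O(s) = 1/(s + 6) = 1/(6 + s))
L = 439 (L = 96*4 + 55 = 384 + 55 = 439)
O(k(-5*4*6, -4)) - L = 1/(6 + 1) - 1*439 = 1/7 - 439 = ⅐ - 439 = -3072/7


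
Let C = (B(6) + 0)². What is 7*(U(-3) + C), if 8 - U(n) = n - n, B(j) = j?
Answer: 308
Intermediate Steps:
U(n) = 8 (U(n) = 8 - (n - n) = 8 - 1*0 = 8 + 0 = 8)
C = 36 (C = (6 + 0)² = 6² = 36)
7*(U(-3) + C) = 7*(8 + 36) = 7*44 = 308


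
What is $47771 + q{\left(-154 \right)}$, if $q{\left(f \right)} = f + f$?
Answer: $47463$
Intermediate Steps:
$q{\left(f \right)} = 2 f$
$47771 + q{\left(-154 \right)} = 47771 + 2 \left(-154\right) = 47771 - 308 = 47463$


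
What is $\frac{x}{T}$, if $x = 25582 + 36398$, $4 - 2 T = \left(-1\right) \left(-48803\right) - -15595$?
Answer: $- \frac{61980}{32197} \approx -1.925$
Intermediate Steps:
$T = -32197$ ($T = 2 - \frac{\left(-1\right) \left(-48803\right) - -15595}{2} = 2 - \frac{48803 + 15595}{2} = 2 - 32199 = -32197$)
$x = 61980$
$\frac{x}{T} = \frac{61980}{-32197} = 61980 \left(- \frac{1}{32197}\right) = - \frac{61980}{32197}$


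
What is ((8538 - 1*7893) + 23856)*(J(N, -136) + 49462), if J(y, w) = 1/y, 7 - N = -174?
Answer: 219348216123/181 ≈ 1.2119e+9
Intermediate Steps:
N = 181 (N = 7 - 1*(-174) = 7 + 174 = 181)
((8538 - 1*7893) + 23856)*(J(N, -136) + 49462) = ((8538 - 1*7893) + 23856)*(1/181 + 49462) = ((8538 - 7893) + 23856)*(1/181 + 49462) = (645 + 23856)*(8952623/181) = 24501*(8952623/181) = 219348216123/181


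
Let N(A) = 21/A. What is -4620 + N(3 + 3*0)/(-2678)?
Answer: -12372367/2678 ≈ -4620.0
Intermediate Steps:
-4620 + N(3 + 3*0)/(-2678) = -4620 + (21/(3 + 3*0))/(-2678) = -4620 + (21/(3 + 0))*(-1/2678) = -4620 + (21/3)*(-1/2678) = -4620 + (21*(1/3))*(-1/2678) = -4620 + 7*(-1/2678) = -4620 - 7/2678 = -12372367/2678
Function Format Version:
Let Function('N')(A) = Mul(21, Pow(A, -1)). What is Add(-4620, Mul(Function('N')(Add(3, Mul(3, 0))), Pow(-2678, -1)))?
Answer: Rational(-12372367, 2678) ≈ -4620.0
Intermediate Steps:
Add(-4620, Mul(Function('N')(Add(3, Mul(3, 0))), Pow(-2678, -1))) = Add(-4620, Mul(Mul(21, Pow(Add(3, Mul(3, 0)), -1)), Pow(-2678, -1))) = Add(-4620, Mul(Mul(21, Pow(Add(3, 0), -1)), Rational(-1, 2678))) = Add(-4620, Mul(Mul(21, Pow(3, -1)), Rational(-1, 2678))) = Add(-4620, Mul(Mul(21, Rational(1, 3)), Rational(-1, 2678))) = Add(-4620, Mul(7, Rational(-1, 2678))) = Add(-4620, Rational(-7, 2678)) = Rational(-12372367, 2678)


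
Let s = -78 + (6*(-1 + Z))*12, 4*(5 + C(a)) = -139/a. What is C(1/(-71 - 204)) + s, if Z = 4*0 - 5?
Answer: 36165/4 ≈ 9041.3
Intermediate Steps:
Z = -5 (Z = 0 - 5 = -5)
C(a) = -5 - 139/(4*a) (C(a) = -5 + (-139/a)/4 = -5 - 139/(4*a))
s = -510 (s = -78 + (6*(-1 - 5))*12 = -78 + (6*(-6))*12 = -78 - 36*12 = -78 - 432 = -510)
C(1/(-71 - 204)) + s = (-5 - 139/(4*(1/(-71 - 204)))) - 510 = (-5 - 139/(4*(1/(-275)))) - 510 = (-5 - 139/(4*(-1/275))) - 510 = (-5 - 139/4*(-275)) - 510 = (-5 + 38225/4) - 510 = 38205/4 - 510 = 36165/4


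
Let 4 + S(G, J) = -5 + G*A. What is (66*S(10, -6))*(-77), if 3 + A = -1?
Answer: 249018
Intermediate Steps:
A = -4 (A = -3 - 1 = -4)
S(G, J) = -9 - 4*G (S(G, J) = -4 + (-5 + G*(-4)) = -4 + (-5 - 4*G) = -9 - 4*G)
(66*S(10, -6))*(-77) = (66*(-9 - 4*10))*(-77) = (66*(-9 - 40))*(-77) = (66*(-49))*(-77) = -3234*(-77) = 249018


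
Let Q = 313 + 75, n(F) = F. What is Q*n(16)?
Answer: 6208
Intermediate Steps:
Q = 388
Q*n(16) = 388*16 = 6208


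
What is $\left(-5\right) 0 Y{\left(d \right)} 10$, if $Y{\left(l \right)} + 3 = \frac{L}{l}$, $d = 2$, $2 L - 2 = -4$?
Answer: $0$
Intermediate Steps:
$L = -1$ ($L = 1 + \frac{1}{2} \left(-4\right) = 1 - 2 = -1$)
$Y{\left(l \right)} = -3 - \frac{1}{l}$
$\left(-5\right) 0 Y{\left(d \right)} 10 = \left(-5\right) 0 \left(-3 - \frac{1}{2}\right) 10 = 0 \left(-3 - \frac{1}{2}\right) 10 = 0 \left(- \frac{7}{2}\right) 10 = 0 \cdot 10 = 0$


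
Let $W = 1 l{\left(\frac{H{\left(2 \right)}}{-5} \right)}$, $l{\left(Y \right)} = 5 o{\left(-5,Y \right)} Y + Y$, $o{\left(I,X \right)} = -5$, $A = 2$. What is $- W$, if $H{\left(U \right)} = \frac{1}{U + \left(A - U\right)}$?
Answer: $- \frac{12}{5} \approx -2.4$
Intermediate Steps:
$H{\left(U \right)} = \frac{1}{2}$ ($H{\left(U \right)} = \frac{1}{U - \left(-2 + U\right)} = \frac{1}{2}$)
$l{\left(Y \right)} = - 24 Y$ ($l{\left(Y \right)} = 5 \left(-5\right) Y + Y = - 25 Y + Y = - 24 Y$)
$W = \frac{12}{5}$ ($W = 1 \left(- 24 \frac{1}{2 \left(-5\right)}\right) = 1 \left(- 24 \cdot \frac{1}{2} \left(- \frac{1}{5}\right)\right) = 1 \left(\left(-24\right) \left(- \frac{1}{10}\right)\right) = 1 \cdot \frac{12}{5} = \frac{12}{5} \approx 2.4$)
$- W = \left(-1\right) \frac{12}{5} = - \frac{12}{5}$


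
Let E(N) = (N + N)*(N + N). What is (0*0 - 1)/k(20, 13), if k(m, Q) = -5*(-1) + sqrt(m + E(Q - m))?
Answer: 5/191 - 6*sqrt(6)/191 ≈ -0.050769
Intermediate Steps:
E(N) = 4*N**2 (E(N) = (2*N)*(2*N) = 4*N**2)
k(m, Q) = 5 + sqrt(m + 4*(Q - m)**2) (k(m, Q) = -5*(-1) + sqrt(m + 4*(Q - m)**2) = 5 + sqrt(m + 4*(Q - m)**2))
(0*0 - 1)/k(20, 13) = (0*0 - 1)/(5 + sqrt(20 + 4*(13 - 1*20)**2)) = (0 - 1)/(5 + sqrt(20 + 4*(13 - 20)**2)) = -1/(5 + sqrt(20 + 4*(-7)**2)) = -1/(5 + sqrt(20 + 4*49)) = -1/(5 + sqrt(20 + 196)) = -1/(5 + sqrt(216)) = -1/(5 + 6*sqrt(6))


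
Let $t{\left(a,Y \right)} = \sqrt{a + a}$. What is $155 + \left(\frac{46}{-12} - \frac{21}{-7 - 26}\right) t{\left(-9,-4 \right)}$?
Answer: $155 - \frac{211 i \sqrt{2}}{22} \approx 155.0 - 13.564 i$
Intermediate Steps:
$t{\left(a,Y \right)} = \sqrt{2} \sqrt{a}$ ($t{\left(a,Y \right)} = \sqrt{2 a} = \sqrt{2} \sqrt{a}$)
$155 + \left(\frac{46}{-12} - \frac{21}{-7 - 26}\right) t{\left(-9,-4 \right)} = 155 + \left(\frac{46}{-12} - \frac{21}{-7 - 26}\right) \sqrt{2} \sqrt{-9} = 155 + \left(46 \left(- \frac{1}{12}\right) - \frac{21}{-33}\right) \sqrt{2} \cdot 3 i = 155 + \left(- \frac{23}{6} - - \frac{7}{11}\right) 3 i \sqrt{2} = 155 + \left(- \frac{23}{6} + \frac{7}{11}\right) 3 i \sqrt{2} = 155 - \frac{211 \cdot 3 i \sqrt{2}}{66} = 155 - \frac{211 i \sqrt{2}}{22}$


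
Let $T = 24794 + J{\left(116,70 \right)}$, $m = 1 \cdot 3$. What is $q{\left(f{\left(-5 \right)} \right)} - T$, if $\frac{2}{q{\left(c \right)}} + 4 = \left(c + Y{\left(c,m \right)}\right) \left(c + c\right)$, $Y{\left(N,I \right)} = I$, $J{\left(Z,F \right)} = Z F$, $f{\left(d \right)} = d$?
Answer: $- \frac{263311}{8} \approx -32914.0$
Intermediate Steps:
$m = 3$
$J{\left(Z,F \right)} = F Z$
$q{\left(c \right)} = \frac{2}{-4 + 2 c \left(3 + c\right)}$ ($q{\left(c \right)} = \frac{2}{-4 + \left(c + 3\right) \left(c + c\right)} = \frac{2}{-4 + \left(3 + c\right) 2 c} = \frac{2}{-4 + 2 c \left(3 + c\right)}$)
$T = 32914$ ($T = 24794 + 70 \cdot 116 = 24794 + 8120 = 32914$)
$q{\left(f{\left(-5 \right)} \right)} - T = \frac{1}{-2 + \left(-5\right)^{2} + 3 \left(-5\right)} - 32914 = \frac{1}{-2 + 25 - 15} - 32914 = \frac{1}{8} - 32914 = - \frac{263311}{8}$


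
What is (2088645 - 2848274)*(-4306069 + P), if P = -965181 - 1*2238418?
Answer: 5704561593172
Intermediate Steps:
P = -3203599 (P = -965181 - 2238418 = -3203599)
(2088645 - 2848274)*(-4306069 + P) = (2088645 - 2848274)*(-4306069 - 3203599) = -759629*(-7509668) = 5704561593172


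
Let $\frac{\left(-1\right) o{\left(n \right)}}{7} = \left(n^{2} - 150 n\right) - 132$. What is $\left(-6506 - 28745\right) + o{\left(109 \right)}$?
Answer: $-3044$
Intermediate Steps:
$o{\left(n \right)} = 924 - 7 n^{2} + 1050 n$ ($o{\left(n \right)} = - 7 \left(\left(n^{2} - 150 n\right) - 132\right) = - 7 \left(-132 + n^{2} - 150 n\right) = 924 - 7 n^{2} + 1050 n$)
$\left(-6506 - 28745\right) + o{\left(109 \right)} = \left(-6506 - 28745\right) + \left(924 - 7 \cdot 109^{2} + 1050 \cdot 109\right) = -35251 + \left(924 - 83167 + 114450\right) = -35251 + 32207 = -3044$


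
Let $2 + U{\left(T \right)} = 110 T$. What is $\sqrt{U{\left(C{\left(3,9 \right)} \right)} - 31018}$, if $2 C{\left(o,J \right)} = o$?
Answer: $11 i \sqrt{255} \approx 175.66 i$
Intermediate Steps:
$C{\left(o,J \right)} = \frac{o}{2}$
$U{\left(T \right)} = -2 + 110 T$
$\sqrt{U{\left(C{\left(3,9 \right)} \right)} - 31018} = \sqrt{\left(-2 + 110 \cdot \frac{1}{2} \cdot 3\right) - 31018} = \sqrt{\left(-2 + 110 \cdot \frac{3}{2}\right) - 31018} = \sqrt{\left(-2 + 165\right) - 31018} = \sqrt{163 - 31018} = \sqrt{-30855} = 11 i \sqrt{255}$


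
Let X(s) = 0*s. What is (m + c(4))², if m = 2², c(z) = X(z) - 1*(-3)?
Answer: 49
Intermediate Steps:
X(s) = 0
c(z) = 3 (c(z) = 0 - 1*(-3) = 0 + 3 = 3)
m = 4
(m + c(4))² = (4 + 3)² = 7² = 49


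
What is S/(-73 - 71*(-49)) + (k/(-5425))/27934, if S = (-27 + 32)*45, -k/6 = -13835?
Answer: 3381420669/51615188170 ≈ 0.065512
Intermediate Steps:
k = 83010 (k = -6*(-13835) = 83010)
S = 225 (S = 5*45 = 225)
S/(-73 - 71*(-49)) + (k/(-5425))/27934 = 225/(-73 - 71*(-49)) + (83010/(-5425))/27934 = 225/(-73 + 3479) + (83010*(-1/5425))*(1/27934) = 225/3406 - 16602/1085*1/27934 = 225*(1/3406) - 8301/15154195 = 225/3406 - 8301/15154195 = 3381420669/51615188170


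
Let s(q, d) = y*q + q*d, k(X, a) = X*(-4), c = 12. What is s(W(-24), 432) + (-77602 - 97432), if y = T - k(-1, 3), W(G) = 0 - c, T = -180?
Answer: -178010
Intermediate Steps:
k(X, a) = -4*X
W(G) = -12 (W(G) = 0 - 1*12 = 0 - 12 = -12)
y = -184 (y = -180 - (-4)*(-1) = -180 - 1*4 = -180 - 4 = -184)
s(q, d) = -184*q + d*q (s(q, d) = -184*q + q*d = -184*q + d*q)
s(W(-24), 432) + (-77602 - 97432) = -12*(-184 + 432) + (-77602 - 97432) = -12*248 - 175034 = -2976 - 175034 = -178010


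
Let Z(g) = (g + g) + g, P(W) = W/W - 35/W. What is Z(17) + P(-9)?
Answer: 503/9 ≈ 55.889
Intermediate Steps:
P(W) = 1 - 35/W
Z(g) = 3*g (Z(g) = 2*g + g = 3*g)
Z(17) + P(-9) = 3*17 + (-35 - 9)/(-9) = 51 - ⅑*(-44) = 51 + 44/9 = 503/9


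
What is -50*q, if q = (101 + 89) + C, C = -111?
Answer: -3950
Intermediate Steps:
q = 79 (q = (101 + 89) - 111 = 190 - 111 = 79)
-50*q = -50*79 = -3950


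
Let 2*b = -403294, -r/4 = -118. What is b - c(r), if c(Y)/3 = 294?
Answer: -202529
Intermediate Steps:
r = 472 (r = -4*(-118) = 472)
c(Y) = 882 (c(Y) = 3*294 = 882)
b = -201647 (b = (½)*(-403294) = -201647)
b - c(r) = -201647 - 1*882 = -201647 - 882 = -202529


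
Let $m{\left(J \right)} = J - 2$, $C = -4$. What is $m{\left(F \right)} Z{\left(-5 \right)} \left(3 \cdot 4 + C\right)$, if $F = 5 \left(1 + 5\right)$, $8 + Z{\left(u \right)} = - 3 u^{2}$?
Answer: $-18592$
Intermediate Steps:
$Z{\left(u \right)} = -8 - 3 u^{2}$
$F = 30$ ($F = 5 \cdot 6 = 30$)
$m{\left(J \right)} = -2 + J$
$m{\left(F \right)} Z{\left(-5 \right)} \left(3 \cdot 4 + C\right) = \left(-2 + 30\right) \left(-8 - 3 \left(-5\right)^{2}\right) \left(3 \cdot 4 - 4\right) = 28 \left(-8 - 75\right) \left(12 - 4\right) = 28 \left(-8 - 75\right) 8 = 28 \left(-83\right) 8 = \left(-2324\right) 8 = -18592$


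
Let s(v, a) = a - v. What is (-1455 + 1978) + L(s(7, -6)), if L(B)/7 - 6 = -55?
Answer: 180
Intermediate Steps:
L(B) = -343 (L(B) = 42 + 7*(-55) = 42 - 385 = -343)
(-1455 + 1978) + L(s(7, -6)) = (-1455 + 1978) - 343 = 523 - 343 = 180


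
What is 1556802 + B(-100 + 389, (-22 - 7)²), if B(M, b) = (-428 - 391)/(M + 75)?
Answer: 6227199/4 ≈ 1.5568e+6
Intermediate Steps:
B(M, b) = -819/(75 + M)
1556802 + B(-100 + 389, (-22 - 7)²) = 1556802 - 819/(75 + (-100 + 389)) = 1556802 - 819/(75 + 289) = 1556802 - 819/364 = 1556802 - 819*1/364 = 1556802 - 9/4 = 6227199/4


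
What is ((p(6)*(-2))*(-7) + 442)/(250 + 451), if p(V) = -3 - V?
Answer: 316/701 ≈ 0.45078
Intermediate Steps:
((p(6)*(-2))*(-7) + 442)/(250 + 451) = (((-3 - 1*6)*(-2))*(-7) + 442)/(250 + 451) = (((-3 - 6)*(-2))*(-7) + 442)/701 = (-9*(-2)*(-7) + 442)*(1/701) = (18*(-7) + 442)*(1/701) = (-126 + 442)*(1/701) = 316*(1/701) = 316/701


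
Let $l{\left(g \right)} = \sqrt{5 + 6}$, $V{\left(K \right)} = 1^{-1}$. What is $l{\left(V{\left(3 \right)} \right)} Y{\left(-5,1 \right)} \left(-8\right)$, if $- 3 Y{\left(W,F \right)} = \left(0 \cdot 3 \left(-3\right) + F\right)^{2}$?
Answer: $\frac{8 \sqrt{11}}{3} \approx 8.8443$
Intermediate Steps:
$V{\left(K \right)} = 1$
$l{\left(g \right)} = \sqrt{11}$
$Y{\left(W,F \right)} = - \frac{F^{2}}{3}$ ($Y{\left(W,F \right)} = - \frac{\left(0 \cdot 3 \left(-3\right) + F\right)^{2}}{3} = - \frac{\left(0 \left(-3\right) + F\right)^{2}}{3} = - \frac{\left(0 + F\right)^{2}}{3} = - \frac{F^{2}}{3}$)
$l{\left(V{\left(3 \right)} \right)} Y{\left(-5,1 \right)} \left(-8\right) = \sqrt{11} \left(- \frac{1^{2}}{3}\right) \left(-8\right) = \sqrt{11} \left(\left(- \frac{1}{3}\right) 1\right) \left(-8\right) = \sqrt{11} \left(- \frac{1}{3}\right) \left(-8\right) = - \frac{\sqrt{11}}{3} \left(-8\right) = \frac{8 \sqrt{11}}{3}$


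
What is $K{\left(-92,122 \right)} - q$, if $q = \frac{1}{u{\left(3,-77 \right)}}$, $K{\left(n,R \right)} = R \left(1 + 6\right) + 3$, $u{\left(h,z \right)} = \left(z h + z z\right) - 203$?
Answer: $\frac{4709214}{5495} \approx 857.0$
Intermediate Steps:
$u{\left(h,z \right)} = -203 + z^{2} + h z$ ($u{\left(h,z \right)} = \left(h z + z^{2}\right) - 203 = \left(z^{2} + h z\right) - 203 = -203 + z^{2} + h z$)
$K{\left(n,R \right)} = 3 + 7 R$ ($K{\left(n,R \right)} = R 7 + 3 = 7 R + 3 = 3 + 7 R$)
$q = \frac{1}{5495}$ ($q = \frac{1}{-203 + \left(-77\right)^{2} + 3 \left(-77\right)} = \frac{1}{-203 + 5929 - 231} = \frac{1}{5495} \approx 0.00018198$)
$K{\left(-92,122 \right)} - q = \left(3 + 7 \cdot 122\right) - \frac{1}{5495} = \left(3 + 854\right) - \frac{1}{5495} = 857 - \frac{1}{5495} = \frac{4709214}{5495}$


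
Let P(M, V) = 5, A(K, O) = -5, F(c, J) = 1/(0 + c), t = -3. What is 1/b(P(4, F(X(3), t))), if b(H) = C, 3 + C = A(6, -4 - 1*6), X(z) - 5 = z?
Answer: -1/8 ≈ -0.12500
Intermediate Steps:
X(z) = 5 + z
F(c, J) = 1/c
C = -8 (C = -3 - 5 = -8)
b(H) = -8
1/b(P(4, F(X(3), t))) = 1/(-8) = -1/8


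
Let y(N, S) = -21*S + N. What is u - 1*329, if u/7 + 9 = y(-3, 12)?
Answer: -2177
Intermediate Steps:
y(N, S) = N - 21*S
u = -1848 (u = -63 + 7*(-3 - 21*12) = -63 + 7*(-3 - 252) = -63 + 7*(-255) = -63 - 1785 = -1848)
u - 1*329 = -1848 - 1*329 = -1848 - 329 = -2177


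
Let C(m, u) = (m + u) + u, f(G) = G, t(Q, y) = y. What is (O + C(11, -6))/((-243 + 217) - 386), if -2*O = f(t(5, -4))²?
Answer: 9/412 ≈ 0.021845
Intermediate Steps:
O = -8 (O = -½*(-4)² = -½*16 = -8)
C(m, u) = m + 2*u
(O + C(11, -6))/((-243 + 217) - 386) = (-8 + (11 + 2*(-6)))/((-243 + 217) - 386) = (-8 + (11 - 12))/(-26 - 386) = (-8 - 1)/(-412) = -9*(-1/412) = 9/412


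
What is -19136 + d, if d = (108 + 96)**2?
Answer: 22480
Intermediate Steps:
d = 41616 (d = 204**2 = 41616)
-19136 + d = -19136 + 41616 = 22480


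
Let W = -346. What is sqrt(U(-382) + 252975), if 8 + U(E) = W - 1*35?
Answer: 17*sqrt(874) ≈ 502.58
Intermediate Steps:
U(E) = -389 (U(E) = -8 + (-346 - 1*35) = -8 + (-346 - 35) = -8 - 381 = -389)
sqrt(U(-382) + 252975) = sqrt(-389 + 252975) = sqrt(252586) = 17*sqrt(874)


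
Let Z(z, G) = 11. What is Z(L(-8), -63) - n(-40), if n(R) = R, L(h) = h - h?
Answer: 51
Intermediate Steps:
L(h) = 0
Z(L(-8), -63) - n(-40) = 11 - 1*(-40) = 11 + 40 = 51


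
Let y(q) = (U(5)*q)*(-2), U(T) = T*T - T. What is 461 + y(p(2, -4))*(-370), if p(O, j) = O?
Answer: 30061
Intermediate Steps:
U(T) = T² - T
y(q) = -40*q (y(q) = ((5*(-1 + 5))*q)*(-2) = ((5*4)*q)*(-2) = (20*q)*(-2) = -40*q)
461 + y(p(2, -4))*(-370) = 461 - 40*2*(-370) = 461 - 80*(-370) = 461 + 29600 = 30061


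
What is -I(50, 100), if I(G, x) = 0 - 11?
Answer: 11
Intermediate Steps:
I(G, x) = -11
-I(50, 100) = -1*(-11) = 11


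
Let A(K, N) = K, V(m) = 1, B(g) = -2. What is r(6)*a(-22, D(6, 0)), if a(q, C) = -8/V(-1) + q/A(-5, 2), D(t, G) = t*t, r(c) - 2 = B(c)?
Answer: 0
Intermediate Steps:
r(c) = 0 (r(c) = 2 - 2 = 0)
D(t, G) = t²
a(q, C) = -8 - q/5 (a(q, C) = -8/1 + q/(-5) = -8*1 + q*(-⅕) = -8 - q/5)
r(6)*a(-22, D(6, 0)) = 0*(-8 - ⅕*(-22)) = 0*(-8 + 22/5) = 0*(-18/5) = 0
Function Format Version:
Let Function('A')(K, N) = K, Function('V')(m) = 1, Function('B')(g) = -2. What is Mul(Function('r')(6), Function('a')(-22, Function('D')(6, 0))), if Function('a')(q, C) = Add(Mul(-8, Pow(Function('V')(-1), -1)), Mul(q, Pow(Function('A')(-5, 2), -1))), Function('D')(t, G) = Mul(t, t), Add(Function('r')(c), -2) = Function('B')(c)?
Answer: 0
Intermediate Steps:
Function('r')(c) = 0 (Function('r')(c) = Add(2, -2) = 0)
Function('D')(t, G) = Pow(t, 2)
Function('a')(q, C) = Add(-8, Mul(Rational(-1, 5), q)) (Function('a')(q, C) = Add(Mul(-8, Pow(1, -1)), Mul(q, Pow(-5, -1))) = Add(Mul(-8, 1), Mul(q, Rational(-1, 5))) = Add(-8, Mul(Rational(-1, 5), q)))
Mul(Function('r')(6), Function('a')(-22, Function('D')(6, 0))) = Mul(0, Add(-8, Mul(Rational(-1, 5), -22))) = Mul(0, Add(-8, Rational(22, 5))) = Mul(0, Rational(-18, 5)) = 0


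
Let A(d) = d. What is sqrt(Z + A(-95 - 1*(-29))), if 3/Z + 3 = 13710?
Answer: I*sqrt(1377795657)/4569 ≈ 8.124*I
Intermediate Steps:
Z = 1/4569 (Z = 3/(-3 + 13710) = 3/13707 = 3*(1/13707) = 1/4569 ≈ 0.00021887)
sqrt(Z + A(-95 - 1*(-29))) = sqrt(1/4569 + (-95 - 1*(-29))) = sqrt(1/4569 + (-95 + 29)) = sqrt(1/4569 - 66) = sqrt(-301553/4569) = I*sqrt(1377795657)/4569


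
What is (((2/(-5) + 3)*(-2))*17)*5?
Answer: -442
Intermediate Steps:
(((2/(-5) + 3)*(-2))*17)*5 = (((2*(-⅕) + 3)*(-2))*17)*5 = (((-⅖ + 3)*(-2))*17)*5 = (((13/5)*(-2))*17)*5 = -26/5*17*5 = -442/5*5 = -442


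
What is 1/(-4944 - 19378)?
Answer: -1/24322 ≈ -4.1115e-5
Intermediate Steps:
1/(-4944 - 19378) = 1/(-24322) = -1/24322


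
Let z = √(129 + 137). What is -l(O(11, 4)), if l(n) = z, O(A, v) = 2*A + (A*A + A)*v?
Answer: -√266 ≈ -16.310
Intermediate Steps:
z = √266 ≈ 16.310
O(A, v) = 2*A + v*(A + A²) (O(A, v) = 2*A + (A² + A)*v = 2*A + (A + A²)*v = 2*A + v*(A + A²))
l(n) = √266
-l(O(11, 4)) = -√266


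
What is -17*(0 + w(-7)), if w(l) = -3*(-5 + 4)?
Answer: -51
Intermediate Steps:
w(l) = 3 (w(l) = -3*(-1) = 3)
-17*(0 + w(-7)) = -17*(0 + 3) = -17*3 = -51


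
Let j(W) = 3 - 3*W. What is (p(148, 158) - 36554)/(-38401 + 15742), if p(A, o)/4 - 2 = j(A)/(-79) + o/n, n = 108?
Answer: 77892508/48331647 ≈ 1.6116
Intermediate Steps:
p(A, o) = 620/79 + o/27 + 12*A/79 (p(A, o) = 8 + 4*((3 - 3*A)/(-79) + o/108) = 8 + 4*((3 - 3*A)*(-1/79) + o*(1/108)) = 8 + 4*((-3/79 + 3*A/79) + o/108) = 8 + 4*(-3/79 + o/108 + 3*A/79) = 8 + (-12/79 + o/27 + 12*A/79) = 620/79 + o/27 + 12*A/79)
(p(148, 158) - 36554)/(-38401 + 15742) = ((620/79 + (1/27)*158 + (12/79)*148) - 36554)/(-38401 + 15742) = ((620/79 + 158/27 + 1776/79) - 36554)/(-22659) = (77174/2133 - 36554)*(-1/22659) = -77892508/2133*(-1/22659) = 77892508/48331647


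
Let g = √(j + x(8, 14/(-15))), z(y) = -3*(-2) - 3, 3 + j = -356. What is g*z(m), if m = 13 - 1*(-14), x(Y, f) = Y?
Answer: 9*I*√39 ≈ 56.205*I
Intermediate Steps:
m = 27 (m = 13 + 14 = 27)
j = -359 (j = -3 - 356 = -359)
z(y) = 3 (z(y) = 6 - 3 = 3)
g = 3*I*√39 (g = √(-359 + 8) = √(-351) = 3*I*√39 ≈ 18.735*I)
g*z(m) = (3*I*√39)*3 = 9*I*√39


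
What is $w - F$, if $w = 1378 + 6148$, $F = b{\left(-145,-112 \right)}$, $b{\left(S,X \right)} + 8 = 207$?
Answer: $7327$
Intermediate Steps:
$b{\left(S,X \right)} = 199$ ($b{\left(S,X \right)} = -8 + 207 = 199$)
$F = 199$
$w = 7526$
$w - F = 7526 - 199 = 7327$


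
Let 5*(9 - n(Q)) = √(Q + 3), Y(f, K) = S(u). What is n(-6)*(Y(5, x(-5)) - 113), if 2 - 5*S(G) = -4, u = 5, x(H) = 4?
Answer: -5031/5 + 559*I*√3/25 ≈ -1006.2 + 38.729*I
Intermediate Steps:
S(G) = 6/5 (S(G) = ⅖ - ⅕*(-4) = ⅖ + ⅘ = 6/5)
Y(f, K) = 6/5
n(Q) = 9 - √(3 + Q)/5 (n(Q) = 9 - √(Q + 3)/5 = 9 - √(3 + Q)/5)
n(-6)*(Y(5, x(-5)) - 113) = (9 - √(3 - 6)/5)*(6/5 - 113) = (9 - I*√3/5)*(-559/5) = -5031/5 + 559*I*√3/25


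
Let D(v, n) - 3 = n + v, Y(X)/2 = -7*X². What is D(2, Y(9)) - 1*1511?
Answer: -2640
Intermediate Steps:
Y(X) = -14*X² (Y(X) = 2*(-7*X²) = -14*X²)
D(v, n) = 3 + n + v (D(v, n) = 3 + (n + v) = 3 + n + v)
D(2, Y(9)) - 1*1511 = (3 - 14*9² + 2) - 1*1511 = (3 - 14*81 + 2) - 1511 = (3 - 1134 + 2) - 1511 = -1129 - 1511 = -2640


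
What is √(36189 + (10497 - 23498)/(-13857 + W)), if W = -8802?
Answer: 4*√1161301439298/22659 ≈ 190.24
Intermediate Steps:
√(36189 + (10497 - 23498)/(-13857 + W)) = √(36189 + (10497 - 23498)/(-13857 - 8802)) = √(36189 - 13001/(-22659)) = √(36189 - 13001*(-1/22659)) = √(36189 + 13001/22659) = √(820019552/22659) = 4*√1161301439298/22659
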